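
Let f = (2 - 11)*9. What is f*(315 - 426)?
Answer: 8991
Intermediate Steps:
f = -81 (f = -9*9 = -81)
f*(315 - 426) = -81*(315 - 426) = -81*(-111) = 8991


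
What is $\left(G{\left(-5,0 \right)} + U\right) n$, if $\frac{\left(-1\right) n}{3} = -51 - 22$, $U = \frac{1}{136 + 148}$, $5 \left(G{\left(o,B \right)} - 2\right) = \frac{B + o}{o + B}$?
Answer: $\frac{685251}{1420} \approx 482.57$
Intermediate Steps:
$G{\left(o,B \right)} = \frac{11}{5}$ ($G{\left(o,B \right)} = 2 + \frac{\left(B + o\right) \frac{1}{o + B}}{5} = 2 + \frac{\left(B + o\right) \frac{1}{B + o}}{5} = 2 + \frac{1}{5} \cdot 1 = 2 + \frac{1}{5} = \frac{11}{5}$)
$U = \frac{1}{284} \approx 0.0035211$
$n = 219$ ($n = - 3 \left(-51 - 22\right) = \left(-3\right) \left(-73\right) = 219$)
$\left(G{\left(-5,0 \right)} + U\right) n = \left(\frac{11}{5} + \frac{1}{284}\right) 219 = \frac{3129}{1420} \cdot 219 = \frac{685251}{1420}$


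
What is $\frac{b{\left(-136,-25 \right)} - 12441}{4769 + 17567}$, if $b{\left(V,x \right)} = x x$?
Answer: $- \frac{1477}{2792} \approx -0.52901$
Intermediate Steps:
$b{\left(V,x \right)} = x^{2}$
$\frac{b{\left(-136,-25 \right)} - 12441}{4769 + 17567} = \frac{\left(-25\right)^{2} - 12441}{4769 + 17567} = \frac{625 - 12441}{22336} = \left(-11816\right) \frac{1}{22336} = - \frac{1477}{2792}$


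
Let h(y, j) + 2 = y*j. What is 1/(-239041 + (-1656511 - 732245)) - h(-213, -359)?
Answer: -200934497606/2627797 ≈ -76465.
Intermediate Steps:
h(y, j) = -2 + j*y (h(y, j) = -2 + y*j = -2 + j*y)
1/(-239041 + (-1656511 - 732245)) - h(-213, -359) = 1/(-239041 + (-1656511 - 732245)) - (-2 - 359*(-213)) = 1/(-239041 - 2388756) - (-2 + 76467) = 1/(-2627797) - 1*76465 = -1/2627797 - 76465 = -200934497606/2627797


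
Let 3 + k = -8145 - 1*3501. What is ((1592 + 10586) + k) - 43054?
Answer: -42525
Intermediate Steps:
k = -11649 (k = -3 + (-8145 - 1*3501) = -3 + (-8145 - 3501) = -3 - 11646 = -11649)
((1592 + 10586) + k) - 43054 = ((1592 + 10586) - 11649) - 43054 = (12178 - 11649) - 43054 = 529 - 43054 = -42525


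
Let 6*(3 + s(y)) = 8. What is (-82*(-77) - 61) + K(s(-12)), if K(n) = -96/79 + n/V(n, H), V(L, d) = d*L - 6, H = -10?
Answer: 15804117/2528 ≈ 6251.6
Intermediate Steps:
s(y) = -5/3 (s(y) = -3 + (⅙)*8 = -3 + 4/3 = -5/3)
V(L, d) = -6 + L*d (V(L, d) = L*d - 6 = -6 + L*d)
K(n) = -96/79 + n/(-6 - 10*n) (K(n) = -96/79 + n/(-6 + n*(-10)) = -96*1/79 + n/(-6 - 10*n) = -96/79 + n/(-6 - 10*n))
(-82*(-77) - 61) + K(s(-12)) = (-82*(-77) - 61) + (576 + 1039*(-5/3))/(158*(-3 - 5*(-5/3))) = (6314 - 61) + (576 - 5195/3)/(158*(-3 + 25/3)) = 6253 + (1/158)*(-3467/3)/(16/3) = 6253 + (1/158)*(3/16)*(-3467/3) = 6253 - 3467/2528 = 15804117/2528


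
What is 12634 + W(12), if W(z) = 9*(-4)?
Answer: 12598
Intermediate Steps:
W(z) = -36
12634 + W(12) = 12634 - 36 = 12598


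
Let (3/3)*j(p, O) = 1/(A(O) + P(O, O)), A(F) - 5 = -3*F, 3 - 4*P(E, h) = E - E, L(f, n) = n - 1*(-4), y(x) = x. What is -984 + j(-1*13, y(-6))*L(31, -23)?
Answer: -4924/5 ≈ -984.80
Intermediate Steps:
L(f, n) = 4 + n (L(f, n) = n + 4 = 4 + n)
P(E, h) = ¾ (P(E, h) = ¾ - (E - E)/4 = ¾ - ¼*0 = ¾ + 0 = ¾)
A(F) = 5 - 3*F
j(p, O) = 1/(23/4 - 3*O) (j(p, O) = 1/((5 - 3*O) + ¾) = 1/(23/4 - 3*O))
-984 + j(-1*13, y(-6))*L(31, -23) = -984 + (-4/(-23 + 12*(-6)))*(4 - 23) = -984 - 4/(-23 - 72)*(-19) = -984 - 4/(-95)*(-19) = -984 - 4*(-1/95)*(-19) = -984 + (4/95)*(-19) = -984 - ⅘ = -4924/5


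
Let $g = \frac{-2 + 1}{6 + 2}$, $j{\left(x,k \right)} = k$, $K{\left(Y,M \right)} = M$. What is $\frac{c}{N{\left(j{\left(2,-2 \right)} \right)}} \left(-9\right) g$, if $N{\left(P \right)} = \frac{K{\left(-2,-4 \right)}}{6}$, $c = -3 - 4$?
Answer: $\frac{189}{16} \approx 11.813$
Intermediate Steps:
$c = -7$
$N{\left(P \right)} = - \frac{2}{3}$ ($N{\left(P \right)} = - \frac{4}{6} = \left(-4\right) \frac{1}{6} = - \frac{2}{3}$)
$g = - \frac{1}{8} \approx -0.125$
$\frac{c}{N{\left(j{\left(2,-2 \right)} \right)}} \left(-9\right) g = - \frac{7}{- \frac{2}{3}} \left(-9\right) \left(- \frac{1}{8}\right) = \left(-7\right) \left(- \frac{3}{2}\right) \left(-9\right) \left(- \frac{1}{8}\right) = \frac{21}{2} \left(-9\right) \left(- \frac{1}{8}\right) = \left(- \frac{189}{2}\right) \left(- \frac{1}{8}\right) = \frac{189}{16}$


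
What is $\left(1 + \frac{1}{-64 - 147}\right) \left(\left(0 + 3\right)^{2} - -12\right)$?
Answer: $\frac{4410}{211} \approx 20.9$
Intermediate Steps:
$\left(1 + \frac{1}{-64 - 147}\right) \left(\left(0 + 3\right)^{2} - -12\right) = \left(1 + \frac{1}{-211}\right) \left(3^{2} + 12\right) = \left(1 - \frac{1}{211}\right) \left(9 + 12\right) = \frac{210}{211} \cdot 21 = \frac{4410}{211}$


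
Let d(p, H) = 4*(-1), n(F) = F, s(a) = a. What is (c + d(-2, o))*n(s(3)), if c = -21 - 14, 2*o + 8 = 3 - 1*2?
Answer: -117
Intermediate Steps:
o = -7/2 (o = -4 + (3 - 1*2)/2 = -4 + (3 - 2)/2 = -4 + (½)*1 = -4 + ½ = -7/2 ≈ -3.5000)
d(p, H) = -4
c = -35
(c + d(-2, o))*n(s(3)) = (-35 - 4)*3 = -39*3 = -117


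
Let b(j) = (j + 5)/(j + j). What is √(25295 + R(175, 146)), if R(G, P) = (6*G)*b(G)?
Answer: √25835 ≈ 160.73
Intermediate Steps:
b(j) = (5 + j)/(2*j) (b(j) = (5 + j)/((2*j)) = (5 + j)*(1/(2*j)) = (5 + j)/(2*j))
R(G, P) = 15 + 3*G (R(G, P) = (6*G)*((5 + G)/(2*G)) = 15 + 3*G)
√(25295 + R(175, 146)) = √(25295 + (15 + 3*175)) = √(25295 + (15 + 525)) = √(25295 + 540) = √25835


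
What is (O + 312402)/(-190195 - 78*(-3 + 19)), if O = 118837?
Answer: -431239/191443 ≈ -2.2526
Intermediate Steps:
(O + 312402)/(-190195 - 78*(-3 + 19)) = (118837 + 312402)/(-190195 - 78*(-3 + 19)) = 431239/(-190195 - 78*16) = 431239/(-190195 - 1248) = 431239/(-191443) = 431239*(-1/191443) = -431239/191443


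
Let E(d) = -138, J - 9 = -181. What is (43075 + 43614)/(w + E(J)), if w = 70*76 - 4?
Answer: 86689/5178 ≈ 16.742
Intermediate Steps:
J = -172 (J = 9 - 181 = -172)
w = 5316 (w = 5320 - 4 = 5316)
(43075 + 43614)/(w + E(J)) = (43075 + 43614)/(5316 - 138) = 86689/5178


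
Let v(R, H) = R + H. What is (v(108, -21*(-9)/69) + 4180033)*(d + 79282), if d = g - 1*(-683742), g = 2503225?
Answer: 314027977079194/23 ≈ 1.3653e+13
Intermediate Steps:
d = 3186967 (d = 2503225 - 1*(-683742) = 2503225 + 683742 = 3186967)
v(R, H) = H + R
(v(108, -21*(-9)/69) + 4180033)*(d + 79282) = ((-21*(-9)/69 + 108) + 4180033)*(3186967 + 79282) = ((189*(1/69) + 108) + 4180033)*3266249 = ((63/23 + 108) + 4180033)*3266249 = (2547/23 + 4180033)*3266249 = (96143306/23)*3266249 = 314027977079194/23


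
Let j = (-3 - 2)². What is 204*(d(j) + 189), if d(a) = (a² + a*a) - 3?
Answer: 292944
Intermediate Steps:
j = 25 (j = (-5)² = 25)
d(a) = -3 + 2*a² (d(a) = (a² + a²) - 3 = 2*a² - 3 = -3 + 2*a²)
204*(d(j) + 189) = 204*((-3 + 2*25²) + 189) = 204*((-3 + 2*625) + 189) = 204*((-3 + 1250) + 189) = 204*(1247 + 189) = 204*1436 = 292944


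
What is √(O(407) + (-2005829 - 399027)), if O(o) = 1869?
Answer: I*√2402987 ≈ 1550.2*I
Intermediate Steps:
√(O(407) + (-2005829 - 399027)) = √(1869 + (-2005829 - 399027)) = √(1869 - 2404856) = √(-2402987) = I*√2402987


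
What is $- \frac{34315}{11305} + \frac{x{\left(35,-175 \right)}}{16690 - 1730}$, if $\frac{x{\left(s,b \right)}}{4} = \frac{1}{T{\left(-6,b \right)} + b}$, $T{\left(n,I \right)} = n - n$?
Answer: $- \frac{37746519}{12435500} \approx -3.0354$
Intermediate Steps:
$T{\left(n,I \right)} = 0$
$x{\left(s,b \right)} = \frac{4}{b}$ ($x{\left(s,b \right)} = \frac{4}{0 + b} = \frac{4}{b}$)
$- \frac{34315}{11305} + \frac{x{\left(35,-175 \right)}}{16690 - 1730} = - \frac{34315}{11305} + \frac{4 \frac{1}{-175}}{16690 - 1730} = \left(-34315\right) \frac{1}{11305} + \frac{4 \left(- \frac{1}{175}\right)}{14960} = - \frac{6863}{2261} - \frac{1}{654500} = - \frac{37746519}{12435500}$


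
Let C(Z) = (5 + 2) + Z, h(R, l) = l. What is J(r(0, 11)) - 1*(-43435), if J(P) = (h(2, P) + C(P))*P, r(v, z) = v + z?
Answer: 43754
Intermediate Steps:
C(Z) = 7 + Z
J(P) = P*(7 + 2*P) (J(P) = (P + (7 + P))*P = (7 + 2*P)*P = P*(7 + 2*P))
J(r(0, 11)) - 1*(-43435) = (0 + 11)*(7 + 2*(0 + 11)) - 1*(-43435) = 11*(7 + 2*11) + 43435 = 11*(7 + 22) + 43435 = 11*29 + 43435 = 319 + 43435 = 43754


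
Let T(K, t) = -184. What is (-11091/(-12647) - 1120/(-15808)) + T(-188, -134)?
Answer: -1143640113/6247618 ≈ -183.05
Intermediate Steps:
(-11091/(-12647) - 1120/(-15808)) + T(-188, -134) = (-11091/(-12647) - 1120/(-15808)) - 184 = (-11091*(-1/12647) - 1120*(-1/15808)) - 184 = (11091/12647 + 35/494) - 184 = 5921599/6247618 - 184 = -1143640113/6247618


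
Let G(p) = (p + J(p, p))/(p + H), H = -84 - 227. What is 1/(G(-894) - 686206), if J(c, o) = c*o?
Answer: -1205/827676572 ≈ -1.4559e-6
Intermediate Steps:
H = -311
G(p) = (p + p²)/(-311 + p) (G(p) = (p + p*p)/(p - 311) = (p + p²)/(-311 + p))
1/(G(-894) - 686206) = 1/(-894*(1 - 894)/(-311 - 894) - 686206) = 1/(-894*(-893)/(-1205) - 686206) = 1/(-894*(-1/1205)*(-893) - 686206) = 1/(-798342/1205 - 686206) = 1/(-827676572/1205) = -1205/827676572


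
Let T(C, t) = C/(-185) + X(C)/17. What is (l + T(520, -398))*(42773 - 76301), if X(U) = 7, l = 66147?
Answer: -1394930897712/629 ≈ -2.2177e+9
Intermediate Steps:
T(C, t) = 7/17 - C/185 (T(C, t) = C/(-185) + 7/17 = C*(-1/185) + 7*(1/17) = -C/185 + 7/17 = 7/17 - C/185)
(l + T(520, -398))*(42773 - 76301) = (66147 + (7/17 - 1/185*520))*(42773 - 76301) = (66147 + (7/17 - 104/37))*(-33528) = (66147 - 1509/629)*(-33528) = (41604954/629)*(-33528) = -1394930897712/629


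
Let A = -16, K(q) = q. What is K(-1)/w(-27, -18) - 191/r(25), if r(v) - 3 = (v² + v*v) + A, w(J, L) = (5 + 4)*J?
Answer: -45176/300591 ≈ -0.15029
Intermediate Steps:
w(J, L) = 9*J
r(v) = -13 + 2*v² (r(v) = 3 + ((v² + v*v) - 16) = 3 + ((v² + v²) - 16) = 3 + (2*v² - 16) = 3 + (-16 + 2*v²) = -13 + 2*v²)
K(-1)/w(-27, -18) - 191/r(25) = -1/(9*(-27)) - 191/(-13 + 2*25²) = -1/(-243) - 191/(-13 + 2*625) = -1*(-1/243) - 191/(-13 + 1250) = 1/243 - 191/1237 = -45176/300591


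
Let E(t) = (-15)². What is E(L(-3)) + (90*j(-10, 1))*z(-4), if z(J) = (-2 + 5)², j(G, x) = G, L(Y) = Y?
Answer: -7875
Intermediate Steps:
z(J) = 9 (z(J) = 3² = 9)
E(t) = 225
E(L(-3)) + (90*j(-10, 1))*z(-4) = 225 + (90*(-10))*9 = 225 - 900*9 = 225 - 8100 = -7875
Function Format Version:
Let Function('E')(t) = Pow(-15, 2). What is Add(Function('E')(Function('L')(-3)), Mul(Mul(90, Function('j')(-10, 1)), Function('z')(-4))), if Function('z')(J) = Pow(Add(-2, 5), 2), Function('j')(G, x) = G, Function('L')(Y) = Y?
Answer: -7875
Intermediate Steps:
Function('z')(J) = 9 (Function('z')(J) = Pow(3, 2) = 9)
Function('E')(t) = 225
Add(Function('E')(Function('L')(-3)), Mul(Mul(90, Function('j')(-10, 1)), Function('z')(-4))) = Add(225, Mul(Mul(90, -10), 9)) = Add(225, Mul(-900, 9)) = Add(225, -8100) = -7875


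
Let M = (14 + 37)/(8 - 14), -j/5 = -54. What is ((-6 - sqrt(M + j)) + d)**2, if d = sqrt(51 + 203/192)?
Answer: (144 - sqrt(29985) + 12*sqrt(1046))**2/576 ≈ 223.68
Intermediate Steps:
j = 270 (j = -5*(-54) = 270)
M = -17/2 (M = 51/(-6) = 51*(-1/6) = -17/2 ≈ -8.5000)
d = sqrt(29985)/24 (d = sqrt(51 + 203*(1/192)) = sqrt(51 + 203/192) = sqrt(9995/192) = sqrt(29985)/24 ≈ 7.2151)
((-6 - sqrt(M + j)) + d)**2 = ((-6 - sqrt(-17/2 + 270)) + sqrt(29985)/24)**2 = ((-6 - sqrt(523/2)) + sqrt(29985)/24)**2 = ((-6 - sqrt(1046)/2) + sqrt(29985)/24)**2 = (-6 - sqrt(1046)/2 + sqrt(29985)/24)**2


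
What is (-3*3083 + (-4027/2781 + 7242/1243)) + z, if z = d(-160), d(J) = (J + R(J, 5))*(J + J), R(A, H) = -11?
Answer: 157198514234/3456783 ≈ 45475.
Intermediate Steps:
d(J) = 2*J*(-11 + J) (d(J) = (J - 11)*(J + J) = (-11 + J)*(2*J) = 2*J*(-11 + J))
z = 54720 (z = 2*(-160)*(-11 - 160) = 2*(-160)*(-171) = 54720)
(-3*3083 + (-4027/2781 + 7242/1243)) + z = (-3*3083 + (-4027/2781 + 7242/1243)) + 54720 = (-9249 + (-4027*1/2781 + 7242*(1/1243))) + 54720 = (-9249 + (-4027/2781 + 7242/1243)) + 54720 = (-9249 + 15134441/3456783) + 54720 = -31956651526/3456783 + 54720 = 157198514234/3456783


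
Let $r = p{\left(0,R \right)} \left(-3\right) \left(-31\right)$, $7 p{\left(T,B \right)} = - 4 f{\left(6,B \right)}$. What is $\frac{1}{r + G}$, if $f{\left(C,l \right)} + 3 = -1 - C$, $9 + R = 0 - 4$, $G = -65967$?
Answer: $- \frac{7}{458049} \approx -1.5282 \cdot 10^{-5}$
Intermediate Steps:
$R = -13$ ($R = -9 + \left(0 - 4\right) = -9 - 4 = -13$)
$f{\left(C,l \right)} = -4 - C$ ($f{\left(C,l \right)} = -3 - \left(1 + C\right) = -4 - C$)
$p{\left(T,B \right)} = \frac{40}{7}$ ($p{\left(T,B \right)} = \frac{\left(-4\right) \left(-4 - 6\right)}{7} = \frac{\left(-4\right) \left(-10\right)}{7} = \frac{1}{7} \cdot 40 = \frac{40}{7}$)
$r = \frac{3720}{7}$ ($r = \frac{40}{7} \left(-3\right) \left(-31\right) = \left(- \frac{120}{7}\right) \left(-31\right) = \frac{3720}{7} \approx 531.43$)
$\frac{1}{r + G} = \frac{1}{\frac{3720}{7} - 65967} = \frac{1}{- \frac{458049}{7}} = - \frac{7}{458049}$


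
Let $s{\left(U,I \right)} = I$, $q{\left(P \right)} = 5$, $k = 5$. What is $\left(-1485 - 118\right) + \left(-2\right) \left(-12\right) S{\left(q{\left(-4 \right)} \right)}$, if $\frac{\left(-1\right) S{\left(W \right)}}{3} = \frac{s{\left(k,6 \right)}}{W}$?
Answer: $- \frac{8447}{5} \approx -1689.4$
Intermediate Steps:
$S{\left(W \right)} = - \frac{18}{W}$ ($S{\left(W \right)} = - 3 \frac{6}{W} = - \frac{18}{W}$)
$\left(-1485 - 118\right) + \left(-2\right) \left(-12\right) S{\left(q{\left(-4 \right)} \right)} = \left(-1485 - 118\right) + \left(-2\right) \left(-12\right) \left(- \frac{18}{5}\right) = -1603 + 24 \left(\left(-18\right) \frac{1}{5}\right) = -1603 + 24 \left(- \frac{18}{5}\right) = -1603 - \frac{432}{5} = - \frac{8447}{5}$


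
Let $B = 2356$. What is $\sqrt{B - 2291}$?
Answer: $\sqrt{65} \approx 8.0623$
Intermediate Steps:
$\sqrt{B - 2291} = \sqrt{2356 - 2291} = \sqrt{65}$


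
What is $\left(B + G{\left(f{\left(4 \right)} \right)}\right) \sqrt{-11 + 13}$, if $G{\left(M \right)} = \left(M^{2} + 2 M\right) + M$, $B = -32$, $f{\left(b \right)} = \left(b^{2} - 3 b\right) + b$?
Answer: $56 \sqrt{2} \approx 79.196$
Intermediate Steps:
$f{\left(b \right)} = b^{2} - 2 b$
$G{\left(M \right)} = M^{2} + 3 M$
$\left(B + G{\left(f{\left(4 \right)} \right)}\right) \sqrt{-11 + 13} = \left(-32 + 4 \left(-2 + 4\right) \left(3 + 4 \left(-2 + 4\right)\right)\right) \sqrt{-11 + 13} = \left(-32 + 4 \cdot 2 \left(3 + 4 \cdot 2\right)\right) \sqrt{2} = \left(-32 + 8 \left(3 + 8\right)\right) \sqrt{2} = \left(-32 + 8 \cdot 11\right) \sqrt{2} = \left(-32 + 88\right) \sqrt{2} = 56 \sqrt{2}$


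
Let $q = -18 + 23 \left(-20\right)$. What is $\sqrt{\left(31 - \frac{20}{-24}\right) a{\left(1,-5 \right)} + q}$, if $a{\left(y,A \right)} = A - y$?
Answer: $i \sqrt{669} \approx 25.865 i$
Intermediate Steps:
$q = -478$ ($q = -18 - 460 = -478$)
$\sqrt{\left(31 - \frac{20}{-24}\right) a{\left(1,-5 \right)} + q} = \sqrt{\left(31 - \frac{20}{-24}\right) \left(-5 - 1\right) - 478} = \sqrt{\left(31 - - \frac{5}{6}\right) \left(-5 - 1\right) - 478} = \sqrt{\left(31 + \frac{5}{6}\right) \left(-6\right) - 478} = \sqrt{\frac{191}{6} \left(-6\right) - 478} = \sqrt{-191 - 478} = \sqrt{-669} = i \sqrt{669}$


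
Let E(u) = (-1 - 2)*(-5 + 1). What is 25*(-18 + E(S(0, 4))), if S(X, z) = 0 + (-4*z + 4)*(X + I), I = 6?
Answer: -150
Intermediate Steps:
S(X, z) = (4 - 4*z)*(6 + X) (S(X, z) = 0 + (-4*z + 4)*(X + 6) = 0 + (4 - 4*z)*(6 + X) = (4 - 4*z)*(6 + X))
E(u) = 12 (E(u) = -3*(-4) = 12)
25*(-18 + E(S(0, 4))) = 25*(-18 + 12) = 25*(-6) = -150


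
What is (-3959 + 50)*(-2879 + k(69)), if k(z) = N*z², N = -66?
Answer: 1239563445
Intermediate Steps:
k(z) = -66*z²
(-3959 + 50)*(-2879 + k(69)) = (-3959 + 50)*(-2879 - 66*69²) = -3909*(-2879 - 66*4761) = -3909*(-2879 - 314226) = -3909*(-317105) = 1239563445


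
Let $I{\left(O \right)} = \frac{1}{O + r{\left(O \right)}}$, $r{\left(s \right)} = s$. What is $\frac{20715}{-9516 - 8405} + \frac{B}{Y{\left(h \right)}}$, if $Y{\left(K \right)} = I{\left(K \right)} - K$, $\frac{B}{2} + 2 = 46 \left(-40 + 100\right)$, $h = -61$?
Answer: $\frac{1700833211}{19050023} \approx 89.282$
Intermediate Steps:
$I{\left(O \right)} = \frac{1}{2 O}$ ($I{\left(O \right)} = \frac{1}{O + O} = \frac{1}{2 O}$)
$B = 5516$ ($B = -4 + 2 \cdot 46 \left(-40 + 100\right) = -4 + 2 \cdot 46 \cdot 60 = -4 + 2 \cdot 2760 = -4 + 5520 = 5516$)
$Y{\left(K \right)} = \frac{1}{2 K} - K$
$\frac{20715}{-9516 - 8405} + \frac{B}{Y{\left(h \right)}} = \frac{20715}{-9516 - 8405} + \frac{5516}{\frac{1}{2 \left(-61\right)} - -61} = \frac{20715}{-9516 - 8405} + \frac{5516}{\frac{1}{2} \left(- \frac{1}{61}\right) + 61} = \frac{20715}{-17921} + \frac{5516}{- \frac{1}{122} + 61} = 20715 \left(- \frac{1}{17921}\right) + \frac{5516}{\frac{7441}{122}} = - \frac{20715}{17921} + 5516 \cdot \frac{122}{7441} = - \frac{20715}{17921} + \frac{96136}{1063} = \frac{1700833211}{19050023}$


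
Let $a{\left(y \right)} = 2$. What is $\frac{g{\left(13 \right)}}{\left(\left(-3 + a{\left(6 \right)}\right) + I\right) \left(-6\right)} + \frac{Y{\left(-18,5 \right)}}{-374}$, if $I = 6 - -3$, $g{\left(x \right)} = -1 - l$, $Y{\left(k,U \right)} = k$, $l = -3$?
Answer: $\frac{29}{4488} \approx 0.0064617$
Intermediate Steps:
$g{\left(x \right)} = 2$ ($g{\left(x \right)} = -1 - -3 = -1 + 3 = 2$)
$I = 9$ ($I = 6 + 3 = 9$)
$\frac{g{\left(13 \right)}}{\left(\left(-3 + a{\left(6 \right)}\right) + I\right) \left(-6\right)} + \frac{Y{\left(-18,5 \right)}}{-374} = \frac{2}{\left(\left(-3 + 2\right) + 9\right) \left(-6\right)} - \frac{18}{-374} = \frac{2}{\left(-1 + 9\right) \left(-6\right)} - - \frac{9}{187} = \frac{2}{8 \left(-6\right)} + \frac{9}{187} = \frac{2}{-48} + \frac{9}{187} = 2 \left(- \frac{1}{48}\right) + \frac{9}{187} = - \frac{1}{24} + \frac{9}{187} = \frac{29}{4488}$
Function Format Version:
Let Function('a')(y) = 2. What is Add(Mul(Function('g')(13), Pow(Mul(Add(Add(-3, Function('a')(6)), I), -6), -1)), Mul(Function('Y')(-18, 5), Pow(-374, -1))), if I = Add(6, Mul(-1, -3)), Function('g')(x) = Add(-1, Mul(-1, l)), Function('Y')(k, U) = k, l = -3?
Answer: Rational(29, 4488) ≈ 0.0064617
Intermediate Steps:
Function('g')(x) = 2 (Function('g')(x) = Add(-1, Mul(-1, -3)) = Add(-1, 3) = 2)
I = 9 (I = Add(6, 3) = 9)
Add(Mul(Function('g')(13), Pow(Mul(Add(Add(-3, Function('a')(6)), I), -6), -1)), Mul(Function('Y')(-18, 5), Pow(-374, -1))) = Add(Mul(2, Pow(Mul(Add(Add(-3, 2), 9), -6), -1)), Mul(-18, Pow(-374, -1))) = Add(Mul(2, Pow(Mul(Add(-1, 9), -6), -1)), Mul(-18, Rational(-1, 374))) = Add(Mul(2, Pow(Mul(8, -6), -1)), Rational(9, 187)) = Add(Mul(2, Pow(-48, -1)), Rational(9, 187)) = Add(Mul(2, Rational(-1, 48)), Rational(9, 187)) = Add(Rational(-1, 24), Rational(9, 187)) = Rational(29, 4488)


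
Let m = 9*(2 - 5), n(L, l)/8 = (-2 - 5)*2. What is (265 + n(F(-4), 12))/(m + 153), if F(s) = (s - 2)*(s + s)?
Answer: 17/14 ≈ 1.2143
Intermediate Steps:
F(s) = 2*s*(-2 + s) (F(s) = (-2 + s)*(2*s) = 2*s*(-2 + s))
n(L, l) = -112 (n(L, l) = 8*((-2 - 5)*2) = 8*(-7*2) = 8*(-14) = -112)
m = -27 (m = 9*(-3) = -27)
(265 + n(F(-4), 12))/(m + 153) = (265 - 112)/(-27 + 153) = 153/126 = 153*(1/126) = 17/14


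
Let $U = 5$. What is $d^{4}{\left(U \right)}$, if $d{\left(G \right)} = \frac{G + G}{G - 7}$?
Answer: $625$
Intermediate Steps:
$d{\left(G \right)} = \frac{2 G}{-7 + G}$
$d^{4}{\left(U \right)} = \left(2 \cdot 5 \frac{1}{-7 + 5}\right)^{4} = \left(2 \cdot 5 \frac{1}{-2}\right)^{4} = \left(2 \cdot 5 \left(- \frac{1}{2}\right)\right)^{4} = \left(-5\right)^{4} = 625$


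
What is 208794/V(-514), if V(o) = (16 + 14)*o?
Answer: -34799/2570 ≈ -13.540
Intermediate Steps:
V(o) = 30*o
208794/V(-514) = 208794/((30*(-514))) = 208794/(-15420) = 208794*(-1/15420) = -34799/2570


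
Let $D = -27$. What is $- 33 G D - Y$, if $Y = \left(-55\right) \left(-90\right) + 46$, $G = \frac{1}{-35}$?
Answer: $- \frac{175751}{35} \approx -5021.5$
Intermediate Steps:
$G = - \frac{1}{35} \approx -0.028571$
$Y = 4996$ ($Y = 4950 + 46 = 4996$)
$- 33 G D - Y = \left(-33\right) \left(- \frac{1}{35}\right) \left(-27\right) - 4996 = \frac{33}{35} \left(-27\right) - 4996 = - \frac{891}{35} - 4996 = - \frac{175751}{35}$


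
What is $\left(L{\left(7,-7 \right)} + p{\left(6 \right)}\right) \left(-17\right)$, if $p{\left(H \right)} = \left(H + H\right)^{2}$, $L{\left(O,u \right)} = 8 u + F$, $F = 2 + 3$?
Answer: $-1581$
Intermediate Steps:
$F = 5$
$L{\left(O,u \right)} = 5 + 8 u$ ($L{\left(O,u \right)} = 8 u + 5 = 5 + 8 u$)
$p{\left(H \right)} = 4 H^{2}$ ($p{\left(H \right)} = \left(2 H\right)^{2} = 4 H^{2}$)
$\left(L{\left(7,-7 \right)} + p{\left(6 \right)}\right) \left(-17\right) = \left(\left(5 + 8 \left(-7\right)\right) + 4 \cdot 6^{2}\right) \left(-17\right) = \left(\left(5 - 56\right) + 4 \cdot 36\right) \left(-17\right) = \left(-51 + 144\right) \left(-17\right) = 93 \left(-17\right) = -1581$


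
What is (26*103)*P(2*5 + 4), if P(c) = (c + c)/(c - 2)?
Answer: 18746/3 ≈ 6248.7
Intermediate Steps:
P(c) = 2*c/(-2 + c) (P(c) = (2*c)/(-2 + c) = 2*c/(-2 + c))
(26*103)*P(2*5 + 4) = (26*103)*(2*(2*5 + 4)/(-2 + (2*5 + 4))) = 2678*(2*(10 + 4)/(-2 + (10 + 4))) = 2678*(2*14/(-2 + 14)) = 2678*(2*14/12) = 2678*(2*14*(1/12)) = 2678*(7/3) = 18746/3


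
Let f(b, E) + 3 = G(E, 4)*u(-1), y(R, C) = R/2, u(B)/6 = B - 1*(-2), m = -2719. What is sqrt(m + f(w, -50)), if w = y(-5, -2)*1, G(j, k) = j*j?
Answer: sqrt(12278) ≈ 110.81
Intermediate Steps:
G(j, k) = j**2
u(B) = 12 + 6*B (u(B) = 6*(B - 1*(-2)) = 6*(B + 2) = 6*(2 + B) = 12 + 6*B)
y(R, C) = R/2 (y(R, C) = R*(1/2) = R/2)
w = -5/2 (w = ((1/2)*(-5))*1 = -5/2*1 = -5/2 ≈ -2.5000)
f(b, E) = -3 + 6*E**2 (f(b, E) = -3 + E**2*(12 + 6*(-1)) = -3 + E**2*(12 - 6) = -3 + E**2*6 = -3 + 6*E**2)
sqrt(m + f(w, -50)) = sqrt(-2719 + (-3 + 6*(-50)**2)) = sqrt(-2719 + (-3 + 6*2500)) = sqrt(-2719 + (-3 + 15000)) = sqrt(-2719 + 14997) = sqrt(12278)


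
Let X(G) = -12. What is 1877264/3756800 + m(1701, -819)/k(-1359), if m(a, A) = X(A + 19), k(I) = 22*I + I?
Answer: 1223390051/2446381200 ≈ 0.50008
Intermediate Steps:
k(I) = 23*I
m(a, A) = -12
1877264/3756800 + m(1701, -819)/k(-1359) = 1877264/3756800 - 12/(23*(-1359)) = 1877264*(1/3756800) - 12/(-31257) = 117329/234800 - 12*(-1/31257) = 117329/234800 + 4/10419 = 1223390051/2446381200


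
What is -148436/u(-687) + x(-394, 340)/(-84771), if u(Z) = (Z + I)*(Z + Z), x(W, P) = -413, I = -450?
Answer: -221071553/2452453287 ≈ -0.090143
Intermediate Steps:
u(Z) = 2*Z*(-450 + Z) (u(Z) = (Z - 450)*(Z + Z) = (-450 + Z)*(2*Z) = 2*Z*(-450 + Z))
-148436/u(-687) + x(-394, 340)/(-84771) = -148436*(-1/(1374*(-450 - 687))) - 413/(-84771) = -148436/(2*(-687)*(-1137)) - 413*(-1/84771) = -148436/1562238 + 413/84771 = -148436*1/1562238 + 413/84771 = -74218/781119 + 413/84771 = -221071553/2452453287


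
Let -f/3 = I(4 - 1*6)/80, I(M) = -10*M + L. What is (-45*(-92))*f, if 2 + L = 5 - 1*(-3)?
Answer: -8073/2 ≈ -4036.5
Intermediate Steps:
L = 6 (L = -2 + (5 - 1*(-3)) = -2 + (5 + 3) = -2 + 8 = 6)
I(M) = 6 - 10*M (I(M) = -10*M + 6 = 6 - 10*M)
f = -39/40 (f = -3*(6 - 10*(4 - 1*6))/80 = -3*(6 - 10*(4 - 6))/80 = -3*(6 - 10*(-2))/80 = -3*(6 + 20)/80 = -78/80 = -3*13/40 = -39/40 ≈ -0.97500)
(-45*(-92))*f = -45*(-92)*(-39/40) = 4140*(-39/40) = -8073/2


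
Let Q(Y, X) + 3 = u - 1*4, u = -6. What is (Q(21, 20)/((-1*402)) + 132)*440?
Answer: 11676940/201 ≈ 58094.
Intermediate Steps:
Q(Y, X) = -13 (Q(Y, X) = -3 + (-6 - 1*4) = -3 + (-6 - 4) = -3 - 10 = -13)
(Q(21, 20)/((-1*402)) + 132)*440 = (-13/((-1*402)) + 132)*440 = (-13/(-402) + 132)*440 = (-13*(-1/402) + 132)*440 = (13/402 + 132)*440 = (53077/402)*440 = 11676940/201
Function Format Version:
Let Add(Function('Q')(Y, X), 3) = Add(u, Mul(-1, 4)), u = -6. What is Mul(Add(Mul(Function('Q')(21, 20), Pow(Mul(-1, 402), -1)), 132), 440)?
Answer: Rational(11676940, 201) ≈ 58094.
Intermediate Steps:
Function('Q')(Y, X) = -13 (Function('Q')(Y, X) = Add(-3, Add(-6, Mul(-1, 4))) = Add(-3, Add(-6, -4)) = Add(-3, -10) = -13)
Mul(Add(Mul(Function('Q')(21, 20), Pow(Mul(-1, 402), -1)), 132), 440) = Mul(Add(Mul(-13, Pow(Mul(-1, 402), -1)), 132), 440) = Mul(Add(Mul(-13, Pow(-402, -1)), 132), 440) = Mul(Add(Mul(-13, Rational(-1, 402)), 132), 440) = Mul(Add(Rational(13, 402), 132), 440) = Mul(Rational(53077, 402), 440) = Rational(11676940, 201)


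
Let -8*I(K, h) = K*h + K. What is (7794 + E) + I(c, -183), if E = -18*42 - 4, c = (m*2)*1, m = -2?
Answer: 6943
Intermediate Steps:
c = -4 (c = -2*2*1 = -4*1 = -4)
I(K, h) = -K/8 - K*h/8 (I(K, h) = -(K*h + K)/8 = -(K + K*h)/8 = -K/8 - K*h/8)
E = -760 (E = -756 - 4 = -760)
(7794 + E) + I(c, -183) = (7794 - 760) - ⅛*(-4)*(1 - 183) = 7034 - ⅛*(-4)*(-182) = 7034 - 91 = 6943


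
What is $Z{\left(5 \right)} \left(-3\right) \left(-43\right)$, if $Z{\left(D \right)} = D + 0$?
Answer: $645$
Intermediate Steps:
$Z{\left(D \right)} = D$
$Z{\left(5 \right)} \left(-3\right) \left(-43\right) = 5 \left(-3\right) \left(-43\right) = \left(-15\right) \left(-43\right) = 645$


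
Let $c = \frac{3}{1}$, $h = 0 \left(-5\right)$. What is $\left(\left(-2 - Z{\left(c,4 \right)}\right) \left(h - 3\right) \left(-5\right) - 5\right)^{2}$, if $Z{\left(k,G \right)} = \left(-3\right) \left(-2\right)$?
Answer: $15625$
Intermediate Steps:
$h = 0$
$c = 3$ ($c = 3 \cdot 1 = 3$)
$Z{\left(k,G \right)} = 6$
$\left(\left(-2 - Z{\left(c,4 \right)}\right) \left(h - 3\right) \left(-5\right) - 5\right)^{2} = \left(\left(-2 - 6\right) \left(0 - 3\right) \left(-5\right) - 5\right)^{2} = \left(\left(-8\right) \left(-3\right) \left(-5\right) - 5\right)^{2} = \left(24 \left(-5\right) - 5\right)^{2} = \left(-120 - 5\right)^{2} = \left(-125\right)^{2} = 15625$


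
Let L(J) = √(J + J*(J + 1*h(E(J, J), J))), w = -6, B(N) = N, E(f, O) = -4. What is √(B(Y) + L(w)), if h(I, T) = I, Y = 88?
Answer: √(88 + 3*√6) ≈ 9.7646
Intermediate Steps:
L(J) = √(J + J*(-4 + J)) (L(J) = √(J + J*(J + 1*(-4))) = √(J + J*(J - 4)) = √(J + J*(-4 + J)))
√(B(Y) + L(w)) = √(88 + √(-6*(-3 - 6))) = √(88 + √(-6*(-9))) = √(88 + √54) = √(88 + 3*√6)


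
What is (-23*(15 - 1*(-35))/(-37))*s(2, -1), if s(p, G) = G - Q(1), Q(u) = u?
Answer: -2300/37 ≈ -62.162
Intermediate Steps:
s(p, G) = -1 + G (s(p, G) = G - 1*1 = G - 1 = -1 + G)
(-23*(15 - 1*(-35))/(-37))*s(2, -1) = (-23*(15 - 1*(-35))/(-37))*(-1 - 1) = -23*(15 + 35)*(-1)/37*(-2) = -1150*(-1)/37*(-2) = -23*(-50/37)*(-2) = (1150/37)*(-2) = -2300/37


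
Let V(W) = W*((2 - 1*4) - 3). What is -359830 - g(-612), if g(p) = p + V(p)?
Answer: -362278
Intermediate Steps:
V(W) = -5*W (V(W) = W*((2 - 4) - 3) = W*(-2 - 3) = W*(-5) = -5*W)
g(p) = -4*p (g(p) = p - 5*p = -4*p)
-359830 - g(-612) = -359830 - (-4)*(-612) = -359830 - 1*2448 = -359830 - 2448 = -362278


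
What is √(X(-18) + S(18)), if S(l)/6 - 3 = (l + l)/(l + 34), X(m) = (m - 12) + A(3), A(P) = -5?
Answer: I*√2171/13 ≈ 3.5842*I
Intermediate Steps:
X(m) = -17 + m (X(m) = (m - 12) - 5 = (-12 + m) - 5 = -17 + m)
S(l) = 18 + 12*l/(34 + l) (S(l) = 18 + 6*((l + l)/(l + 34)) = 18 + 6*((2*l)/(34 + l)) = 18 + 6*(2*l/(34 + l)) = 18 + 12*l/(34 + l))
√(X(-18) + S(18)) = √((-17 - 18) + 6*(102 + 5*18)/(34 + 18)) = √(-35 + 6*(102 + 90)/52) = √(-35 + 6*(1/52)*192) = √(-35 + 288/13) = √(-167/13) = I*√2171/13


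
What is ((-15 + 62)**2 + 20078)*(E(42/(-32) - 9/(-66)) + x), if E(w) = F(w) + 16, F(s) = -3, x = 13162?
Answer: 293631225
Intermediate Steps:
E(w) = 13 (E(w) = -3 + 16 = 13)
((-15 + 62)**2 + 20078)*(E(42/(-32) - 9/(-66)) + x) = ((-15 + 62)**2 + 20078)*(13 + 13162) = (47**2 + 20078)*13175 = (2209 + 20078)*13175 = 22287*13175 = 293631225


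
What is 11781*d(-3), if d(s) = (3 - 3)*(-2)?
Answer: 0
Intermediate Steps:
d(s) = 0 (d(s) = 0*(-2) = 0)
11781*d(-3) = 11781*0 = 0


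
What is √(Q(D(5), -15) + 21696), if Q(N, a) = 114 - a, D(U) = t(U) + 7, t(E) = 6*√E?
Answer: 15*√97 ≈ 147.73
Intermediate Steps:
D(U) = 7 + 6*√U (D(U) = 6*√U + 7 = 7 + 6*√U)
√(Q(D(5), -15) + 21696) = √((114 - 1*(-15)) + 21696) = √((114 + 15) + 21696) = √(129 + 21696) = √21825 = 15*√97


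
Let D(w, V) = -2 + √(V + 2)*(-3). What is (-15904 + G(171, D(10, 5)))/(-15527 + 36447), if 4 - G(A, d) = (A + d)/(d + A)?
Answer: -15901/20920 ≈ -0.76009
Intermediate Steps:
D(w, V) = -2 - 3*√(2 + V) (D(w, V) = -2 + √(2 + V)*(-3) = -2 - 3*√(2 + V))
G(A, d) = 3 (G(A, d) = 4 - (A + d)/(d + A) = 4 - (A + d)/(A + d) = 4 - 1*1 = 4 - 1 = 3)
(-15904 + G(171, D(10, 5)))/(-15527 + 36447) = (-15904 + 3)/(-15527 + 36447) = -15901/20920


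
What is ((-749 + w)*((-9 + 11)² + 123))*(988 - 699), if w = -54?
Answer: -29472509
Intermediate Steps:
((-749 + w)*((-9 + 11)² + 123))*(988 - 699) = ((-749 - 54)*((-9 + 11)² + 123))*(988 - 699) = -803*(2² + 123)*289 = -803*(4 + 123)*289 = -803*127*289 = -101981*289 = -29472509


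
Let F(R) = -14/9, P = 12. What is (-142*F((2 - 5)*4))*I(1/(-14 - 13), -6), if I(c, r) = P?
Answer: 7952/3 ≈ 2650.7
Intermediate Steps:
I(c, r) = 12
F(R) = -14/9 (F(R) = -14*⅑ = -14/9)
(-142*F((2 - 5)*4))*I(1/(-14 - 13), -6) = -142*(-14/9)*12 = (1988/9)*12 = 7952/3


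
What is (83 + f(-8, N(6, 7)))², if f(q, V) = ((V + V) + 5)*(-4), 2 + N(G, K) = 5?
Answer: 1521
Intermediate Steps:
N(G, K) = 3 (N(G, K) = -2 + 5 = 3)
f(q, V) = -20 - 8*V (f(q, V) = (2*V + 5)*(-4) = (5 + 2*V)*(-4) = -20 - 8*V)
(83 + f(-8, N(6, 7)))² = (83 + (-20 - 8*3))² = (83 + (-20 - 24))² = (83 - 44)² = 39² = 1521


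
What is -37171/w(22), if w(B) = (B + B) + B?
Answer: -37171/66 ≈ -563.20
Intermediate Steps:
w(B) = 3*B (w(B) = 2*B + B = 3*B)
-37171/w(22) = -37171/(3*22) = -37171/66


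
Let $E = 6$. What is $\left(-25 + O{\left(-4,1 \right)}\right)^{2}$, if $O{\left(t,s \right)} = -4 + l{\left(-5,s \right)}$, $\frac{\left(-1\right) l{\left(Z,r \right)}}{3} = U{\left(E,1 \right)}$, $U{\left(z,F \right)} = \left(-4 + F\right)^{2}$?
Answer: $3136$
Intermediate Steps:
$l{\left(Z,r \right)} = -27$ ($l{\left(Z,r \right)} = - 3 \left(-4 + 1\right)^{2} = - 3 \left(-3\right)^{2} = \left(-3\right) 9 = -27$)
$O{\left(t,s \right)} = -31$ ($O{\left(t,s \right)} = -4 - 27 = -31$)
$\left(-25 + O{\left(-4,1 \right)}\right)^{2} = \left(-25 - 31\right)^{2} = \left(-56\right)^{2} = 3136$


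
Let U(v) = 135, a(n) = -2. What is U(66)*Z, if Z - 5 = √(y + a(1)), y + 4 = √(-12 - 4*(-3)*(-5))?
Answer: 675 + 135*√(-6 + 6*I*√2) ≈ 875.06 + 386.49*I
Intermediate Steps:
y = -4 + 6*I*√2 (y = -4 + √(-12 - 4*(-3)*(-5)) = -4 + √(-12 + 12*(-5)) = -4 + √(-12 - 60) = -4 + √(-72) = -4 + 6*I*√2 ≈ -4.0 + 8.4853*I)
Z = 5 + √(-6 + 6*I*√2) (Z = 5 + √((-4 + 6*I*√2) - 2) = 5 + √(-6 + 6*I*√2) ≈ 6.4819 + 2.8629*I)
U(66)*Z = 135*(5 + √(-6 + 6*I*√2)) = 675 + 135*√(-6 + 6*I*√2)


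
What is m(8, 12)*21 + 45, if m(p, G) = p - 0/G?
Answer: 213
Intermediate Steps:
m(p, G) = p (m(p, G) = p - 1*0 = p + 0 = p)
m(8, 12)*21 + 45 = 8*21 + 45 = 168 + 45 = 213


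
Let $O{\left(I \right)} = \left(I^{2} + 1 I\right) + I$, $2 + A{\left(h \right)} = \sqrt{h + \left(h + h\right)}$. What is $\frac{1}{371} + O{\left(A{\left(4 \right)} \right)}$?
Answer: $\frac{4453}{371} - 4 \sqrt{3} \approx 5.0745$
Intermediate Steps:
$A{\left(h \right)} = -2 + \sqrt{3} \sqrt{h}$ ($A{\left(h \right)} = -2 + \sqrt{h + \left(h + h\right)} = -2 + \sqrt{h + 2 h} = -2 + \sqrt{3 h} = -2 + \sqrt{3} \sqrt{h}$)
$O{\left(I \right)} = I^{2} + 2 I$ ($O{\left(I \right)} = \left(I^{2} + I\right) + I = \left(I + I^{2}\right) + I = I^{2} + 2 I$)
$\frac{1}{371} + O{\left(A{\left(4 \right)} \right)} = \frac{1}{371} + \left(-2 + \sqrt{3} \sqrt{4}\right) \left(2 - \left(2 - \sqrt{3} \sqrt{4}\right)\right) = \frac{1}{371} + \left(-2 + \sqrt{3} \cdot 2\right) \left(2 - \left(2 - \sqrt{3} \cdot 2\right)\right) = \frac{1}{371} + \left(-2 + 2 \sqrt{3}\right) \left(2 - \left(2 - 2 \sqrt{3}\right)\right) = \frac{1}{371} + \left(-2 + 2 \sqrt{3}\right) 2 \sqrt{3} = \frac{1}{371} + 2 \sqrt{3} \left(-2 + 2 \sqrt{3}\right)$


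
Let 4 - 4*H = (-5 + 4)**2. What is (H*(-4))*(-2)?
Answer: 6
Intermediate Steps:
H = 3/4 (H = 1 - (-5 + 4)**2/4 = 1 - 1/4*(-1)**2 = 1 - 1/4*1 = 1 - 1/4 = 3/4 ≈ 0.75000)
(H*(-4))*(-2) = ((3/4)*(-4))*(-2) = -3*(-2) = 6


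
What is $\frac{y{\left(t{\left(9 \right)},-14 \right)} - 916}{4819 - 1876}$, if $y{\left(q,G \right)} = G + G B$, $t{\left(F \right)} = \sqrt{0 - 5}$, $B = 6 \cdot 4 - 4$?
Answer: $- \frac{1210}{2943} \approx -0.41115$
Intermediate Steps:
$B = 20$ ($B = 24 - 4 = 20$)
$t{\left(F \right)} = i \sqrt{5}$ ($t{\left(F \right)} = \sqrt{-5} = i \sqrt{5}$)
$y{\left(q,G \right)} = 21 G$ ($y{\left(q,G \right)} = G + G 20 = G + 20 G = 21 G$)
$\frac{y{\left(t{\left(9 \right)},-14 \right)} - 916}{4819 - 1876} = \frac{21 \left(-14\right) - 916}{4819 - 1876} = \frac{-294 - 916}{2943} = \left(-1210\right) \frac{1}{2943} = - \frac{1210}{2943}$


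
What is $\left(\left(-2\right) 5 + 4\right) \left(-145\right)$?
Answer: $870$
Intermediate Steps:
$\left(\left(-2\right) 5 + 4\right) \left(-145\right) = \left(-10 + 4\right) \left(-145\right) = \left(-6\right) \left(-145\right) = 870$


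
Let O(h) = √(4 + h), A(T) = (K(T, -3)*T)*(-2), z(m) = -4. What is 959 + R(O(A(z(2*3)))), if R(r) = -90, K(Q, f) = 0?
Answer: 869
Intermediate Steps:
A(T) = 0 (A(T) = (0*T)*(-2) = 0*(-2) = 0)
959 + R(O(A(z(2*3)))) = 959 - 90 = 869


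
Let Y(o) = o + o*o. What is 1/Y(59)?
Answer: 1/3540 ≈ 0.00028249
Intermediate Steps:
Y(o) = o + o²
1/Y(59) = 1/(59*(1 + 59)) = 1/(59*60) = 1/3540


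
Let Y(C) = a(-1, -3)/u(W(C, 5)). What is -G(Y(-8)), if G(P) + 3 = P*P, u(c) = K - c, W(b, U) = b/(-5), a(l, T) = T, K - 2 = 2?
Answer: 23/16 ≈ 1.4375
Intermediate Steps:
K = 4 (K = 2 + 2 = 4)
W(b, U) = -b/5 (W(b, U) = b*(-⅕) = -b/5)
u(c) = 4 - c
Y(C) = -3/(4 + C/5) (Y(C) = -3/(4 - (-1)*C/5) = -3/(4 + C/5))
G(P) = -3 + P² (G(P) = -3 + P*P = -3 + P²)
-G(Y(-8)) = -(-3 + (-15/(20 - 8))²) = -(-3 + (-15/12)²) = -(-3 + (-15*1/12)²) = -(-3 + (-5/4)²) = -(-3 + 25/16) = -1*(-23/16) = 23/16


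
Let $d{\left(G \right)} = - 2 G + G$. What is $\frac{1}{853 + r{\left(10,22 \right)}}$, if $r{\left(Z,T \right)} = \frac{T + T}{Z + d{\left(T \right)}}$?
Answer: $\frac{3}{2548} \approx 0.0011774$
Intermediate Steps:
$d{\left(G \right)} = - G$
$r{\left(Z,T \right)} = \frac{2 T}{Z - T}$ ($r{\left(Z,T \right)} = \frac{T + T}{Z - T} = \frac{2 T}{Z - T}$)
$\frac{1}{853 + r{\left(10,22 \right)}} = \frac{1}{853 - \frac{44}{22 - 10}} = \frac{1}{853 - \frac{44}{12}} = \frac{1}{853 - 44 \cdot \frac{1}{12}} = \frac{1}{853 - \frac{11}{3}} = \frac{1}{\frac{2548}{3}} = \frac{3}{2548}$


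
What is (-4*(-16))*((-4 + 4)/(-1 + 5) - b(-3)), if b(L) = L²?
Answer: -576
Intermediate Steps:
(-4*(-16))*((-4 + 4)/(-1 + 5) - b(-3)) = (-4*(-16))*((-4 + 4)/(-1 + 5) - 1*(-3)²) = 64*(0/4 - 1*9) = 64*(0*(¼) - 9) = 64*(0 - 9) = 64*(-9) = -576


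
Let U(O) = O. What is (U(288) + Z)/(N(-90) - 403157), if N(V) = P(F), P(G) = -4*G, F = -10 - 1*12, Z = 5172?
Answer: -5460/403069 ≈ -0.013546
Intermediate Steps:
F = -22 (F = -10 - 12 = -22)
N(V) = 88 (N(V) = -4*(-22) = 88)
(U(288) + Z)/(N(-90) - 403157) = (288 + 5172)/(88 - 403157) = 5460/(-403069) = 5460*(-1/403069) = -5460/403069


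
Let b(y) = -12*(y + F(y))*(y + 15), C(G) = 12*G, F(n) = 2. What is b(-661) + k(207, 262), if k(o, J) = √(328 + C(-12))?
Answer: -5108568 + 2*√46 ≈ -5.1086e+6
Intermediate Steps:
b(y) = -12*(2 + y)*(15 + y) (b(y) = -12*(y + 2)*(y + 15) = -12*(2 + y)*(15 + y))
k(o, J) = 2*√46 (k(o, J) = √(328 + 12*(-12)) = √(328 - 144) = √184 = 2*√46)
b(-661) + k(207, 262) = (-360 - 204*(-661) - 12*(-661)²) + 2*√46 = (-360 + 134844 - 12*436921) + 2*√46 = (-360 + 134844 - 5243052) + 2*√46 = -5108568 + 2*√46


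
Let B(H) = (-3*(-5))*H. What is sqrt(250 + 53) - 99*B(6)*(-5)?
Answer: 44550 + sqrt(303) ≈ 44567.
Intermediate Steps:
B(H) = 15*H
sqrt(250 + 53) - 99*B(6)*(-5) = sqrt(250 + 53) - 99*15*6*(-5) = sqrt(303) - 8910*(-5) = sqrt(303) - 99*(-450) = sqrt(303) + 44550 = 44550 + sqrt(303)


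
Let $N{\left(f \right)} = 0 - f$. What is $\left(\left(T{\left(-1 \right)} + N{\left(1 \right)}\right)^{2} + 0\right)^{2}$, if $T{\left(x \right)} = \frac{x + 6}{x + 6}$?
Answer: $0$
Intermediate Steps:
$N{\left(f \right)} = - f$
$T{\left(x \right)} = 1$ ($T{\left(x \right)} = \frac{6 + x}{6 + x} = 1$)
$\left(\left(T{\left(-1 \right)} + N{\left(1 \right)}\right)^{2} + 0\right)^{2} = \left(\left(1 - 1\right)^{2} + 0\right)^{2} = \left(0^{2} + 0\right)^{2} = \left(0 + 0\right)^{2} = 0^{2} = 0$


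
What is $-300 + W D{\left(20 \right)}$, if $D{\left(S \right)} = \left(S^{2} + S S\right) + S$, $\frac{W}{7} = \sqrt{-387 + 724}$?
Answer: $-300 + 5740 \sqrt{337} \approx 1.0507 \cdot 10^{5}$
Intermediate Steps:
$W = 7 \sqrt{337}$ ($W = 7 \sqrt{-387 + 724} = 7 \sqrt{337} \approx 128.5$)
$D{\left(S \right)} = S + 2 S^{2}$ ($D{\left(S \right)} = \left(S^{2} + S^{2}\right) + S = 2 S^{2} + S = S + 2 S^{2}$)
$-300 + W D{\left(20 \right)} = -300 + 7 \sqrt{337} \cdot 20 \left(1 + 2 \cdot 20\right) = -300 + 7 \sqrt{337} \cdot 20 \left(1 + 40\right) = -300 + 7 \sqrt{337} \cdot 20 \cdot 41 = -300 + 7 \sqrt{337} \cdot 820 = -300 + 5740 \sqrt{337}$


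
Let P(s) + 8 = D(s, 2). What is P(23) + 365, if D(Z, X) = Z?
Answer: 380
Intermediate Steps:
P(s) = -8 + s
P(23) + 365 = (-8 + 23) + 365 = 15 + 365 = 380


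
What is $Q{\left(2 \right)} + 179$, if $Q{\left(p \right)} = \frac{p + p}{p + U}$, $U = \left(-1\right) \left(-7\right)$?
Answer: $\frac{1615}{9} \approx 179.44$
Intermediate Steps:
$U = 7$
$Q{\left(p \right)} = \frac{2 p}{7 + p}$ ($Q{\left(p \right)} = \frac{p + p}{p + 7} = \frac{2 p}{7 + p}$)
$Q{\left(2 \right)} + 179 = 2 \cdot 2 \frac{1}{7 + 2} + 179 = 2 \cdot 2 \cdot \frac{1}{9} + 179 = \frac{4}{9} + 179 = \frac{1615}{9}$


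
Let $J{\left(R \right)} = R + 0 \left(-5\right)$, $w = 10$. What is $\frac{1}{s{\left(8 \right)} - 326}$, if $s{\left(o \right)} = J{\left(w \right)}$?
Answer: $- \frac{1}{316} \approx -0.0031646$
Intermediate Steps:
$J{\left(R \right)} = R$ ($J{\left(R \right)} = R + 0 = R$)
$s{\left(o \right)} = 10$
$\frac{1}{s{\left(8 \right)} - 326} = \frac{1}{10 - 326} = \frac{1}{-316} = - \frac{1}{316}$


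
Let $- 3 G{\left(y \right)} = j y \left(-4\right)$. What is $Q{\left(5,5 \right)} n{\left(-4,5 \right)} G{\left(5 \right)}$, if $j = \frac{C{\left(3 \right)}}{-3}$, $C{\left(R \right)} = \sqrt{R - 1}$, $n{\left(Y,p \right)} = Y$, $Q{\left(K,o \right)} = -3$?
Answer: $- \frac{80 \sqrt{2}}{3} \approx -37.712$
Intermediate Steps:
$C{\left(R \right)} = \sqrt{-1 + R}$
$j = - \frac{\sqrt{2}}{3}$ ($j = \frac{\sqrt{-1 + 3}}{-3} = \sqrt{2} \left(- \frac{1}{3}\right) = - \frac{\sqrt{2}}{3} \approx -0.4714$)
$G{\left(y \right)} = - \frac{4 y \sqrt{2}}{9}$ ($G{\left(y \right)} = - \frac{- \frac{\sqrt{2}}{3} y \left(-4\right)}{3} = - \frac{- \frac{y \sqrt{2}}{3} \left(-4\right)}{3} = - \frac{\frac{4}{3} y \sqrt{2}}{3} = - \frac{4 y \sqrt{2}}{9}$)
$Q{\left(5,5 \right)} n{\left(-4,5 \right)} G{\left(5 \right)} = \left(-3\right) \left(-4\right) \left(\left(- \frac{4}{9}\right) 5 \sqrt{2}\right) = 12 \left(- \frac{20 \sqrt{2}}{9}\right) = - \frac{80 \sqrt{2}}{3}$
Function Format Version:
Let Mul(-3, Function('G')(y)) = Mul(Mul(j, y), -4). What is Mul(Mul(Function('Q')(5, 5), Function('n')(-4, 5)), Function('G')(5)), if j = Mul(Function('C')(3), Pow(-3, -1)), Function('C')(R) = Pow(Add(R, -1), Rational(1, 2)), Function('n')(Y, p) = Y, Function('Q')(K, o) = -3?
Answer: Mul(Rational(-80, 3), Pow(2, Rational(1, 2))) ≈ -37.712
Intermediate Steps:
Function('C')(R) = Pow(Add(-1, R), Rational(1, 2))
j = Mul(Rational(-1, 3), Pow(2, Rational(1, 2))) (j = Mul(Pow(Add(-1, 3), Rational(1, 2)), Pow(-3, -1)) = Mul(Pow(2, Rational(1, 2)), Rational(-1, 3)) = Mul(Rational(-1, 3), Pow(2, Rational(1, 2))) ≈ -0.47140)
Function('G')(y) = Mul(Rational(-4, 9), y, Pow(2, Rational(1, 2))) (Function('G')(y) = Mul(Rational(-1, 3), Mul(Mul(Mul(Rational(-1, 3), Pow(2, Rational(1, 2))), y), -4)) = Mul(Rational(-1, 3), Mul(Mul(Rational(-1, 3), y, Pow(2, Rational(1, 2))), -4)) = Mul(Rational(-1, 3), Mul(Rational(4, 3), y, Pow(2, Rational(1, 2)))) = Mul(Rational(-4, 9), y, Pow(2, Rational(1, 2))))
Mul(Mul(Function('Q')(5, 5), Function('n')(-4, 5)), Function('G')(5)) = Mul(Mul(-3, -4), Mul(Rational(-4, 9), 5, Pow(2, Rational(1, 2)))) = Mul(12, Mul(Rational(-20, 9), Pow(2, Rational(1, 2)))) = Mul(Rational(-80, 3), Pow(2, Rational(1, 2)))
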